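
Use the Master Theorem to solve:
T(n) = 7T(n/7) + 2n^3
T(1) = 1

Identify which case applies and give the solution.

a=7, b=7, f(n)=2n^3. log_7(7) = 1. Since c=3 > 1 and the regularity condition holds (7(n/7)^3 = (7/7^3)n^3 with 7/7^3 < 1), Case 3 applies: T(n) = Θ(f(n)) = O(n^3).

Answer: O(n^3) - Case 3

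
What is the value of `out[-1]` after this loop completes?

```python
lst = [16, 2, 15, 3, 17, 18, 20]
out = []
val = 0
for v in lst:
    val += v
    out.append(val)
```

Cumulative sum ends at 91
`out` takes the values: [] → [16] → [16, 18] → [16, 18, 33] → [16, 18, 33, 36] → [16, 18, 33, 36, 53] → [16, 18, 33, 36, 53, 71] → [16, 18, 33, 36, 53, 71, 91]
So `out[-1]` = 91

Answer: 91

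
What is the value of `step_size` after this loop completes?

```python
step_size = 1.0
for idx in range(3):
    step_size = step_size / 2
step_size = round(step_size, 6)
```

Halving LR 3 times: 1 / 2^3
`step_size` takes the values: 1.0 → 0.5 → 0.25 → 0.125

Answer: 0.125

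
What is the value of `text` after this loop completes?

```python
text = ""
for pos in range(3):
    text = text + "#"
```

Repeat '#' 3 times
`text` takes the values: "" → "#" → "##" → "###"

Answer: "###"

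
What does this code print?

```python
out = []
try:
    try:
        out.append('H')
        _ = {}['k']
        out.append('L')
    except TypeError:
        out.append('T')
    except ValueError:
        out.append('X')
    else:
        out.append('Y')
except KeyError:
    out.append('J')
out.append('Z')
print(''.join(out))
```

Execution trace: 'H' (inner try body) → 'J' (outer except KeyError) → 'Z' (after the try/except). Output: HJZ

Answer: HJZ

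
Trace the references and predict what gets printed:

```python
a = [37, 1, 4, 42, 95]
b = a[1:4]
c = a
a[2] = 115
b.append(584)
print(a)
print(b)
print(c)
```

Key concept: slice vs alias.
Step by step:
`a = [37, 1, 4, 42, 95]` → a = [37, 1, 4, 42, 95]
`b = a[1:4]` → b = [1, 4, 42]
`c = a` → c = [37, 1, 4, 42, 95] (same object as a)
`a[2] = 115` → a = [37, 1, 115, 42, 95] (same object as c); c = [37, 1, 115, 42, 95] (same object as a)
`b.append(584)` → b = [1, 4, 42, 584]
`print(a)` → prints [37, 1, 115, 42, 95]
`print(b)` → prints [1, 4, 42, 584]
`print(c)` → prints [37, 1, 115, 42, 95]

Answer:
[37, 1, 115, 42, 95]
[1, 4, 42, 584]
[37, 1, 115, 42, 95]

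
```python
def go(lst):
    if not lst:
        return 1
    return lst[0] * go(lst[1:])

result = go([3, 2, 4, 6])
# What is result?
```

Product over [3, 2, 4, 6] = 3 * 2 * 4 * 6 = 144

Answer: 144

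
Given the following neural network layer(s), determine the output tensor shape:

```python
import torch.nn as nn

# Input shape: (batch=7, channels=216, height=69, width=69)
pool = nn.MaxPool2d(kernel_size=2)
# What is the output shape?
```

Input: (7, 216, 69, 69) -> Output: (7, 216, 34, 34)

Answer: (7, 216, 34, 34)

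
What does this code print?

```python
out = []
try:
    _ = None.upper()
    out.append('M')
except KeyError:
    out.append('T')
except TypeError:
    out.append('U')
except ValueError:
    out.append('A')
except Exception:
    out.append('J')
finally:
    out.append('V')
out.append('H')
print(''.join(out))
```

Execution trace: 'J' (except Exception) → 'V' (finally) → 'H' (after the try/except). Output: JVH

Answer: JVH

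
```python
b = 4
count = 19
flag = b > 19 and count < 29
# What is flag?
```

Trace:
`b = 4` → b = 4
`count = 19` → count = 19
`flag = b > 19 and count < 29` → flag = False
So flag = False

Answer: False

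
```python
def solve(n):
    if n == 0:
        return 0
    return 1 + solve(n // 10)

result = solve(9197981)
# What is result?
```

Count of digits of 9197981: 7

Answer: 7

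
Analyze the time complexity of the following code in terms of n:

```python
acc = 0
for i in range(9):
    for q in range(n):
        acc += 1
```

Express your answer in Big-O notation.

Each loop level contributes: 1 × n. Multiplying the contributions gives O(n).

Answer: O(n)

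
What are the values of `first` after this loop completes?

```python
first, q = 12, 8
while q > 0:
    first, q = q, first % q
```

GCD of 12 and 8
`first` takes the values: 12 → 8 → 4

Answer: 4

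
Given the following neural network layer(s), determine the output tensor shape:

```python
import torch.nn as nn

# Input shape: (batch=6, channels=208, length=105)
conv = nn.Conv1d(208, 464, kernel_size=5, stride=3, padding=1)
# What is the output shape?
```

Input: (6, 208, 105) -> Output: (6, 464, 35)

Answer: (6, 464, 35)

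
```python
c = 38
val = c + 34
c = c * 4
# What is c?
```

Trace:
`c = 38` → c = 38
`val = c + 34` → val = 72
`c = c * 4` → c = 152
So c = 152

Answer: 152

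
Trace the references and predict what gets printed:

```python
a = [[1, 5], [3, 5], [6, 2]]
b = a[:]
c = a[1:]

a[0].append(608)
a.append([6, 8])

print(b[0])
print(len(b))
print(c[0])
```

Key concept: slice with nested mutation.
Step by step:
`a = [[1, 5], [3, 5], [6, 2]]` → a = [[1, 5], [3, 5], [6, 2]]
`b = a[:]` → b = [[1, 5], [3, 5], [6, 2]]
`c = a[1:]` → c = [[3, 5], [6, 2]]
`a[0].append(608)` → a = [[1, 5, 608], [3, 5], [6, 2]]; b = [[1, 5, 608], [3, 5], [6, 2]]
`a.append([6, 8])` → a = [[1, 5, 608], [3, 5], [6, 2], [6, 8]]
`print(b[0])` → prints [1, 5, 608]
`print(len(b))` → prints 3
`print(c[0])` → prints [3, 5]

Answer:
[1, 5, 608]
3
[3, 5]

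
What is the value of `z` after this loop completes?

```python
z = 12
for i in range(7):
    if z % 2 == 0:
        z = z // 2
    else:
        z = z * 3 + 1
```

Collatz-style transformation from 12
`z` takes the values: 12 → 6 → 3 → 10 → 5 → 16 → 8 → 4

Answer: 4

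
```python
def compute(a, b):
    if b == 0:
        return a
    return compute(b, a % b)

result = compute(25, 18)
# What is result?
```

compute(25, 18) -> compute(18, 7) -> compute(7, 4) -> compute(4, 3) -> compute(3, 1) -> compute(1, 0) -> 1

Answer: 1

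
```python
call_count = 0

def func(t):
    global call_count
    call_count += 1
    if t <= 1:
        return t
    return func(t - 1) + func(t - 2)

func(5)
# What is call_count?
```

Calls(t) = 1 + Calls(t-1) + Calls(t-2); Calls(0)=Calls(1)=1. For t=5 this gives 15.

Answer: 15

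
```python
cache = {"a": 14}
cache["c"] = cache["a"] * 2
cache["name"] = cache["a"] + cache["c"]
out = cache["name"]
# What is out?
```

Trace:
`cache = {"a": 14}` → cache = {'a': 14}
`cache["c"] = cache["a"] * 2` → cache = {'a': 14, 'c': 28}
`cache["name"] = cache["a"] + cache["c"]` → cache = {'a': 14, 'c': 28, 'name': 42}
`out = cache["name"]` → out = 42
So out = 42

Answer: 42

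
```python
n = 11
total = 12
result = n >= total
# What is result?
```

Trace:
`n = 11` → n = 11
`total = 12` → total = 12
`result = n >= total` → result = False
So result = False

Answer: False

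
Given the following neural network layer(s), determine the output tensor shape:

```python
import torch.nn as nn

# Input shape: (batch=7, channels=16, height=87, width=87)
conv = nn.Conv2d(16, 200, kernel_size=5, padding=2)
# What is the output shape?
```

Input: (7, 16, 87, 87) -> Output: (7, 200, 87, 87)

Answer: (7, 200, 87, 87)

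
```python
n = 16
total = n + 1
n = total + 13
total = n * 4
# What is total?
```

Trace:
`n = 16` → n = 16
`total = n + 1` → total = 17
`n = total + 13` → n = 30
`total = n * 4` → total = 120
So total = 120

Answer: 120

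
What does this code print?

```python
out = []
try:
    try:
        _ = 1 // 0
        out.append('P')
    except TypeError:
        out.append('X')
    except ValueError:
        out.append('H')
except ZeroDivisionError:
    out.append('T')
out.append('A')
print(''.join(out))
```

Execution trace: 'T' (outer except ZeroDivisionError) → 'A' (after the try/except). Output: TA

Answer: TA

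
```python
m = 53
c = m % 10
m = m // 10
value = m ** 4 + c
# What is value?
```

Trace:
`m = 53` → m = 53
`c = m % 10` → c = 3
`m = m // 10` → m = 5
`value = m ** 4 + c` → value = 628
So value = 628

Answer: 628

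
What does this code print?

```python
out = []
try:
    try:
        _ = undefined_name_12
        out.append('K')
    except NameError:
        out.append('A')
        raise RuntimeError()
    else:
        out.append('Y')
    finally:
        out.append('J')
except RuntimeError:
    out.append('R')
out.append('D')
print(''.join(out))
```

Execution trace: 'A' (inner except NameError) → 'J' (inner finally) → 'R' (outer except RuntimeError) → 'D' (after the try/except). Output: AJRD

Answer: AJRD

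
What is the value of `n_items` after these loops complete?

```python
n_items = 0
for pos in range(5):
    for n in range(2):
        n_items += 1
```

5 * 2 = 10
`n_items` takes the values: 0 → 1 → 2 → 3 → 4 → 5 → 6 → 7 → 8 → 9 → 10

Answer: 10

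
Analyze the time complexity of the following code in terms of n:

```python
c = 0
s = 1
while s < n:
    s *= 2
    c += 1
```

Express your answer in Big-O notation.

Each loop level contributes: log n. Multiplying the contributions gives O(log n).

Answer: O(log n)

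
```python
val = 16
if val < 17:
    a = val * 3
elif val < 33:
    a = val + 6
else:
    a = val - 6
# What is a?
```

Trace:
`val = 16` → val = 16
`if val < 17: ...` → val < 17 is True → a = 48
So a = 48

Answer: 48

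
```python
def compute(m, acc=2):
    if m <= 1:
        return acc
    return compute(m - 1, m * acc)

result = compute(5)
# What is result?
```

Accumulator trace (n, acc): (5, 2) -> (4, 10) -> (3, 40) -> (2, 120) -> (1, 240) -> return 240

Answer: 240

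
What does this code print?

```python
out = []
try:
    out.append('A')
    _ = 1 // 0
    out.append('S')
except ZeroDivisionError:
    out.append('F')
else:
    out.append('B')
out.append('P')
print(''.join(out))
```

Execution trace: 'A' (try body) → 'F' (except ZeroDivisionError) → 'P' (after the try/except). Output: AFP

Answer: AFP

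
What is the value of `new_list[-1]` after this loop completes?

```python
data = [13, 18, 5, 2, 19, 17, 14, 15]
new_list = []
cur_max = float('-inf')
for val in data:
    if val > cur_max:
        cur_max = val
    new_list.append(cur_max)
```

Running max ends at 19
`new_list` takes the values: [] → [13] → [13, 18] → [13, 18, 18] → [13, 18, 18, 18] → [13, 18, 18, 18, 19] → [13, 18, 18, 18, 19, 19] → [13, 18, 18, 18, 19, 19, 19] → [13, 18, 18, 18, 19, 19, 19, 19]
So `new_list[-1]` = 19

Answer: 19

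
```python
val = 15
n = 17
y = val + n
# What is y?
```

Trace:
`val = 15` → val = 15
`n = 17` → n = 17
`y = val + n` → y = 32
So y = 32

Answer: 32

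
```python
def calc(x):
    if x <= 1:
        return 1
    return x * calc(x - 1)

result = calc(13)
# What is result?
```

calc(13) = 13 * 12 * 11 * 10 * 9 * 8 * 7 * 6 * 5 * 4 * 3 * 2 * 1 = 6227020800

Answer: 6227020800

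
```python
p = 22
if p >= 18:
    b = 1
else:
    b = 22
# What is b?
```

Trace:
`p = 22` → p = 22
`if p >= 18: ...` → p >= 18 is True → b = 1
So b = 1

Answer: 1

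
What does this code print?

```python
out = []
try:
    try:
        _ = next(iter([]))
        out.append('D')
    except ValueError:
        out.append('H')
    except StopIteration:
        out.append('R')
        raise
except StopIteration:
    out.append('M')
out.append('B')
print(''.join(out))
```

Execution trace: 'R' (inner except StopIteration) → 'M' (outer except StopIteration) → 'B' (after the try/except). Output: RMB

Answer: RMB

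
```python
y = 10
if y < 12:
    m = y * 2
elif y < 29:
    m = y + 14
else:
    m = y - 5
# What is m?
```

Trace:
`y = 10` → y = 10
`if y < 12: ...` → y < 12 is True → m = 20
So m = 20

Answer: 20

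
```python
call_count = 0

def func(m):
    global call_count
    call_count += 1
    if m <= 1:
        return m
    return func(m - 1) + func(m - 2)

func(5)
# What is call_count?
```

Calls(m) = 1 + Calls(m-1) + Calls(m-2); Calls(0)=Calls(1)=1. For m=5 this gives 15.

Answer: 15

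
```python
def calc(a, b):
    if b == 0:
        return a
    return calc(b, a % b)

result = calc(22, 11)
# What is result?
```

calc(22, 11) -> calc(11, 0) -> 11

Answer: 11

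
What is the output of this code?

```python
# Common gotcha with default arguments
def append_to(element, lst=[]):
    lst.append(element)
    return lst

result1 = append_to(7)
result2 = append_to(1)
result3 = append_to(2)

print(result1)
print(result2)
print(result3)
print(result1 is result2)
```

Key concept: mutable default argument gotcha.
Step by step:
`result1 = append_to(7)` → result1 = [7]
`result2 = append_to(1)` → result1 = [7, 1] (same object as result2); result2 = [7, 1] (same object as result1)
`result3 = append_to(2)` → result1 = [7, 1, 2] (same object as result2, result3); result2 = [7, 1, 2] (same object as result1, result3); result3 = [7, 1, 2] (same object as result1, result2)
`print(result1)` → prints [7, 1, 2]
`print(result2)` → prints [7, 1, 2]
`print(result3)` → prints [7, 1, 2]
`print(result1 is result2)` → prints True

Answer:
[7, 1, 2]
[7, 1, 2]
[7, 1, 2]
True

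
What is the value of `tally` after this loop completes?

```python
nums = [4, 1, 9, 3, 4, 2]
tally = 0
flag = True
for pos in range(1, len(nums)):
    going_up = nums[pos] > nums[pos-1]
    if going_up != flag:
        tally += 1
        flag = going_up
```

Count direction changes in [4, 1, 9, 3, 4, 2]
`tally` takes the values: 0 → 1 → 2 → 3 → 4 → 5

Answer: 5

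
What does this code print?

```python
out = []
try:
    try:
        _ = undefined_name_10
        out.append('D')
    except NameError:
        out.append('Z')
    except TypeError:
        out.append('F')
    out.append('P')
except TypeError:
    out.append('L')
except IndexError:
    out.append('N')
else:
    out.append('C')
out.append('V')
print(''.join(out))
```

Execution trace: 'Z' (inner except NameError) → 'P' (try body, no exception) → 'C' (else) → 'V' (after the try/except). Output: ZPCV

Answer: ZPCV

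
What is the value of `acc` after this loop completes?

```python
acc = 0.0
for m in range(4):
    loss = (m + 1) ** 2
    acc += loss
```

Sum of squared losses 1² + 2² + ... + 4²
`acc` takes the values: 0.0 → 1.0 → 5.0 → 14.0 → 30.0

Answer: 30.0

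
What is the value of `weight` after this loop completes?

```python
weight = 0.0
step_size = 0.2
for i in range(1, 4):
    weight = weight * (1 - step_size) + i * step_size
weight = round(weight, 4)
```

Moving average with lr=0.2
`weight` takes the values: 0.0 → 0.2 → 0.56 → 1.048

Answer: 1.048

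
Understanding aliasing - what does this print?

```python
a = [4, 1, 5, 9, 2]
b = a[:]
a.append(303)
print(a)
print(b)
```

Key concept: slice [:] creates copy.
Step by step:
`a = [4, 1, 5, 9, 2]` → a = [4, 1, 5, 9, 2]
`b = a[:]` → b = [4, 1, 5, 9, 2]
`a.append(303)` → a = [4, 1, 5, 9, 2, 303]
`print(a)` → prints [4, 1, 5, 9, 2, 303]
`print(b)` → prints [4, 1, 5, 9, 2]

Answer:
[4, 1, 5, 9, 2, 303]
[4, 1, 5, 9, 2]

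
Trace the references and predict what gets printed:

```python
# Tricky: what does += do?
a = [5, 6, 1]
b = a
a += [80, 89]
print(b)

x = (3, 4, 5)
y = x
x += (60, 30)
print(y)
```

Key concept: += behavior differs for mutable vs immutable.
Step by step:
`a = [5, 6, 1]` → a = [5, 6, 1]
`b = a` → b = [5, 6, 1] (same object as a)
`a += [80, 89]` → a = [5, 6, 1, 80, 89] (same object as b); b = [5, 6, 1, 80, 89] (same object as a)
`print(b)` → prints [5, 6, 1, 80, 89]
`x = (3, 4, 5)` → x = (3, 4, 5)
`y = x` → y = (3, 4, 5)
`x += (60, 30)` → x = (3, 4, 5, 60, 30)
`print(y)` → prints (3, 4, 5)

Answer:
[5, 6, 1, 80, 89]
(3, 4, 5)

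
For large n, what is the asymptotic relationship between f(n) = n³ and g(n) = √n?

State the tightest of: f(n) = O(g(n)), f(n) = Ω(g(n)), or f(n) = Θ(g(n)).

n³ vs √n: f(n) = Ω(g(n)) but not O(g(n)) — n³ grows strictly faster than √n.

Answer: f(n) = Ω(g(n)) but not O(g(n)) — n³ grows strictly faster than √n.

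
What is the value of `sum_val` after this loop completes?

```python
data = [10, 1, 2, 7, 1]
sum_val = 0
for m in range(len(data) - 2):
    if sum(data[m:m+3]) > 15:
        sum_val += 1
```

Count windows with sum > 15
`sum_val` takes the values: 0

Answer: 0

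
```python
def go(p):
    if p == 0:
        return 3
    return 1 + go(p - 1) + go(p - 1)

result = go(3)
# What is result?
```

go(p) = 1 + 2·go(p-1), go(0)=3. Closed form: (3+1)·2^3 - 1 = 31.

Answer: 31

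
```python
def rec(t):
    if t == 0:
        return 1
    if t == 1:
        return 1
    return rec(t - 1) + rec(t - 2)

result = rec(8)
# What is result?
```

Build up from base cases: rec(0)=1, rec(1)=1, rec(2)=2, rec(3)=3, rec(4)=5, rec(5)=8, rec(6)=13, ..., rec(8)=34

Answer: 34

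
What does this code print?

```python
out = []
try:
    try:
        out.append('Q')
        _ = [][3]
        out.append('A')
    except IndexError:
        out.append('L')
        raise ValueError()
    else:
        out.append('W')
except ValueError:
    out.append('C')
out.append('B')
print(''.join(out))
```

Execution trace: 'Q' (inner try body) → 'L' (inner except IndexError) → 'C' (outer except ValueError) → 'B' (after the try/except). Output: QLCB

Answer: QLCB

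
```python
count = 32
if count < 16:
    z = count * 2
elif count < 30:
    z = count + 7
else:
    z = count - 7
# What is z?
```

Trace:
`count = 32` → count = 32
`if count < 16: ...` → count < 16 is False, count < 30 is False, take else branch → z = 25
So z = 25

Answer: 25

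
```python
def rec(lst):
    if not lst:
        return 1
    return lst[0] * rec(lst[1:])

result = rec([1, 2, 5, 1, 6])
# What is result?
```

Product over [1, 2, 5, 1, 6] = 1 * 2 * 5 * 1 * 6 = 60

Answer: 60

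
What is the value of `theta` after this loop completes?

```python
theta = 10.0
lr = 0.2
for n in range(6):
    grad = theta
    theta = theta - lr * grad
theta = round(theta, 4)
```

Gradient descent: w = 10.0 * (1 - 0.2)^6
`theta` takes the values: 10.0 → 8.0 → 6.4 → 5.12 → 4.096 → 3.2768 → 2.62144 → 2.6214

Answer: 2.6214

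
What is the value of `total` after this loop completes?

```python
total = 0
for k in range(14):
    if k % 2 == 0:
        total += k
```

Sum of even numbers 0 to 13
`total` takes the values: 0 → 2 → 6 → 12 → 20 → 30 → 42

Answer: 42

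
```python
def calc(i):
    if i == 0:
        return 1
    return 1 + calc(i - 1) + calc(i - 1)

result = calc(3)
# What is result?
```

calc(i) = 1 + 2·calc(i-1), calc(0)=1. Closed form: (1+1)·2^3 - 1 = 15.

Answer: 15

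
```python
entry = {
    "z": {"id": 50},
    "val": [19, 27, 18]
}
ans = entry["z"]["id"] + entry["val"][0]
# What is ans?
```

Trace:
`entry = { ...` → entry = {'z': {'id': 50}, 'val': [19, 27, 18]}
`ans = entry["z"]["id"] + entry["val"][0]` → ans = 69
So ans = 69

Answer: 69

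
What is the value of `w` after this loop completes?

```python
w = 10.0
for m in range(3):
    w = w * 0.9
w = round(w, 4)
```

Exponential decay: 10.0 * 0.9^3
`w` takes the values: 10.0 → 9.0 → 8.1 → 7.29

Answer: 7.29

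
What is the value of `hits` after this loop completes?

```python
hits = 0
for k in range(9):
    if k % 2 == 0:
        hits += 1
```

Count numbers divisible by 2 in range(9)
`hits` takes the values: 0 → 1 → 2 → 3 → 4 → 5

Answer: 5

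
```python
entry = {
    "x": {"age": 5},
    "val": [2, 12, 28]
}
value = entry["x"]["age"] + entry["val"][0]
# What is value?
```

Trace:
`entry = { ...` → entry = {'x': {'age': 5}, 'val': [2, 12, 28]}
`value = entry["x"]["age"] + entry["val"][0]` → value = 7
So value = 7

Answer: 7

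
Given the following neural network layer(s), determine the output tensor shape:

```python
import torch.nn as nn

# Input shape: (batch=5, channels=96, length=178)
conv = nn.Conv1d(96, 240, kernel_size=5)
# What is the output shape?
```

Input: (5, 96, 178) -> Output: (5, 240, 174)

Answer: (5, 240, 174)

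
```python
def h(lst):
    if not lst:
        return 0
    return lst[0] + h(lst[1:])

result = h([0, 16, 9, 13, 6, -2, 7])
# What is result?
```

0 + 16 + 9 + 13 + 6 + (-2) + 7 + 0 = 49

Answer: 49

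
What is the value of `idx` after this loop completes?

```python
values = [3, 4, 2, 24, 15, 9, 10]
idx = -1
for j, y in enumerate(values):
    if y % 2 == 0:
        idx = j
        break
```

First even number index in [3, 4, 2, 24, 15, 9, 10]
`idx` takes the values: -1 → 1

Answer: 1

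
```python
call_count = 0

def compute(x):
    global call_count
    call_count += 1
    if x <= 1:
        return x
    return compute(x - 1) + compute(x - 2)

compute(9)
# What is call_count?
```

Calls(x) = 1 + Calls(x-1) + Calls(x-2); Calls(0)=Calls(1)=1. For x=9 this gives 109.

Answer: 109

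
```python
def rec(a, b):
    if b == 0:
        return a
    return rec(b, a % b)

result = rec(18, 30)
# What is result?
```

rec(18, 30) -> rec(30, 18) -> rec(18, 12) -> rec(12, 6) -> rec(6, 0) -> 6

Answer: 6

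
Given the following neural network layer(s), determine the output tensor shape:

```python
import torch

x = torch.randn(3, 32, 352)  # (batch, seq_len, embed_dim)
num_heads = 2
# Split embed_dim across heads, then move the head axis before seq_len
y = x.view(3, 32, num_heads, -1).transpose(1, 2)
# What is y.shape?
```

Input: (3, 32, 352) -> head_dim = 352 // 2 = 176; after view: (3, 32, 2, 176) -> after transpose(1, 2): (3, 2, 32, 176) -> Output: (3, 2, 32, 176)

Answer: (3, 2, 32, 176)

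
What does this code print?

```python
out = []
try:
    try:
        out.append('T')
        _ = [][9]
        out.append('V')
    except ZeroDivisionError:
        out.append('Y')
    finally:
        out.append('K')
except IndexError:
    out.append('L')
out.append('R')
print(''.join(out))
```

Execution trace: 'T' (inner try body) → 'K' (inner finally) → 'L' (outer except IndexError) → 'R' (after the try/except). Output: TKLR

Answer: TKLR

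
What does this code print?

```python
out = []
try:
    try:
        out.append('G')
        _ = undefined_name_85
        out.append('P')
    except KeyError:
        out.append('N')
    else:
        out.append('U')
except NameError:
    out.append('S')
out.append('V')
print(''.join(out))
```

Execution trace: 'G' (try body) → 'S' (outer except NameError) → 'V' (after the try/except). Output: GSV

Answer: GSV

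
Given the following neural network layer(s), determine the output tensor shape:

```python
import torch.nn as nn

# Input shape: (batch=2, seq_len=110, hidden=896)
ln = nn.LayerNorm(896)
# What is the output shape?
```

Input: (2, 110, 896) -> Output: (2, 110, 896)

Answer: (2, 110, 896)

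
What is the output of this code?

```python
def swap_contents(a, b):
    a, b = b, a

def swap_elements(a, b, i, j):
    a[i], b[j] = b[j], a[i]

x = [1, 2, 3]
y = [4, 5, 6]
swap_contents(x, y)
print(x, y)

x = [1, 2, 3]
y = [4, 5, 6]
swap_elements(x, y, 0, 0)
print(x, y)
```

Key concept: parameter rebinding vs mutation.
Step by step:
`x = [1, 2, 3]` → x = [1, 2, 3]
`y = [4, 5, 6]` → y = [4, 5, 6]
`swap_contents(x, y)` → no visible change to tracked variables
`print(x, y)` → prints [1, 2, 3] [4, 5, 6]
`x = [1, 2, 3]` → x = [1, 2, 3]
`y = [4, 5, 6]` → y = [4, 5, 6]
`swap_elements(x, y, 0, 0)` → x = [4, 2, 3]; y = [1, 5, 6]
`print(x, y)` → prints [4, 2, 3] [1, 5, 6]

Answer:
[1, 2, 3] [4, 5, 6]
[4, 2, 3] [1, 5, 6]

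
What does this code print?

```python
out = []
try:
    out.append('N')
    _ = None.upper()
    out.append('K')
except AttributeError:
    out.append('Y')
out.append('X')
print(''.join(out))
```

Execution trace: 'N' (try body) → 'Y' (except AttributeError) → 'X' (after the try/except). Output: NYX

Answer: NYX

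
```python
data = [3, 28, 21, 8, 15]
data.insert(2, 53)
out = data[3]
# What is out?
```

Trace:
`data = [3, 28, 21, 8, 15]` → data = [3, 28, 21, 8, 15]
`data.insert(2, 53)` → data = [3, 28, 53, 21, 8, 15]
`out = data[3]` → out = 21
So out = 21

Answer: 21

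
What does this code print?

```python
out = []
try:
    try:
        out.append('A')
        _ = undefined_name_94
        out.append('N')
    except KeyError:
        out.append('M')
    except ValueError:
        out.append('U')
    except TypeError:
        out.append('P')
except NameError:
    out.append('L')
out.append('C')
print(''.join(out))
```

Execution trace: 'A' (inner try body) → 'L' (outer except NameError) → 'C' (after the try/except). Output: ALC

Answer: ALC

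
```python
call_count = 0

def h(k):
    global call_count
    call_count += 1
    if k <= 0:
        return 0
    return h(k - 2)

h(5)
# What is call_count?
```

Linear recursion stepping by 2: 4 calls from k=5 down to ≤0.

Answer: 4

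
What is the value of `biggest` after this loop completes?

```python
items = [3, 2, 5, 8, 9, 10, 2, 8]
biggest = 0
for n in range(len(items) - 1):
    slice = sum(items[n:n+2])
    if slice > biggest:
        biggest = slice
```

Max sum of 2-element window in [3, 2, 5, 8, 9, 10, 2, 8]
`biggest` takes the values: 0 → 5 → 7 → 13 → 17 → 19

Answer: 19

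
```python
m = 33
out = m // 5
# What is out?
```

Trace:
`m = 33` → m = 33
`out = m // 5` → out = 6
So out = 6

Answer: 6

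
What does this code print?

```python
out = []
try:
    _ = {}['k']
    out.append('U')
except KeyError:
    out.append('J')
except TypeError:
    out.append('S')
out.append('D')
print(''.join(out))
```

Execution trace: 'J' (except KeyError) → 'D' (after the try/except). Output: JD

Answer: JD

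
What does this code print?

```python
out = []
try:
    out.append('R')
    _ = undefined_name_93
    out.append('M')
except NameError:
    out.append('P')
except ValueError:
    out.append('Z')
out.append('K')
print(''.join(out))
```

Execution trace: 'R' (try body) → 'P' (except NameError) → 'K' (after the try/except). Output: RPK

Answer: RPK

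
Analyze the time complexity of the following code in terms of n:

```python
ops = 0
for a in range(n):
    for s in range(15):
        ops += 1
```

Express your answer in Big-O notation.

Each loop level contributes: n × 1. Multiplying the contributions gives O(n).

Answer: O(n)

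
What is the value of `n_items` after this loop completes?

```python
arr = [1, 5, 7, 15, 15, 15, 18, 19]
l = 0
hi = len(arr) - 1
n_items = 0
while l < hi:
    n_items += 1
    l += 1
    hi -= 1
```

Iterations until pointers meet (list length 8)
`n_items` takes the values: 0 → 1 → 2 → 3 → 4

Answer: 4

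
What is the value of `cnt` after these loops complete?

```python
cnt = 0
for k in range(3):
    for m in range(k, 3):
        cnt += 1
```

Upper triangle: 3 + 2 + ... + 1
`cnt` takes the values: 0 → 1 → 2 → 3 → 4 → 5 → 6

Answer: 6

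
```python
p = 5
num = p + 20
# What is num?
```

Trace:
`p = 5` → p = 5
`num = p + 20` → num = 25
So num = 25

Answer: 25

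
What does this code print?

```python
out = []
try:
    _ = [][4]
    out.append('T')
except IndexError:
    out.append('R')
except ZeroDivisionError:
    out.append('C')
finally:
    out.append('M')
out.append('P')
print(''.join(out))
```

Execution trace: 'R' (except IndexError) → 'M' (finally) → 'P' (after the try/except). Output: RMP

Answer: RMP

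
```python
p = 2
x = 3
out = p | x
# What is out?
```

Trace:
`p = 2` → p = 2
`x = 3` → x = 3
`out = p | x` → out = 3
So out = 3

Answer: 3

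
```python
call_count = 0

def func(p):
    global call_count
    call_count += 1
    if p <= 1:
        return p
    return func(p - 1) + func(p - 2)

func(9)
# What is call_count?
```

Calls(p) = 1 + Calls(p-1) + Calls(p-2); Calls(0)=Calls(1)=1. For p=9 this gives 109.

Answer: 109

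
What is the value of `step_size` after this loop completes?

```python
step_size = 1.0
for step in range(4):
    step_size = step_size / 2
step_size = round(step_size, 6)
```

Halving LR 4 times: 1 / 2^4
`step_size` takes the values: 1.0 → 0.5 → 0.25 → 0.125 → 0.0625

Answer: 0.0625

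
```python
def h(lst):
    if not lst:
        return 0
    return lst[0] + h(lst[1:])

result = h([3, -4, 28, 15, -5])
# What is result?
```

3 + (-4) + 28 + 15 + (-5) + 0 = 37

Answer: 37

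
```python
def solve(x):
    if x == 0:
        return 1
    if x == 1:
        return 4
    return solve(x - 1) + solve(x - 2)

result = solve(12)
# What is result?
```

Build up from base cases: solve(0)=1, solve(1)=4, solve(2)=5, solve(3)=9, solve(4)=14, solve(5)=23, solve(6)=37, ..., solve(12)=665

Answer: 665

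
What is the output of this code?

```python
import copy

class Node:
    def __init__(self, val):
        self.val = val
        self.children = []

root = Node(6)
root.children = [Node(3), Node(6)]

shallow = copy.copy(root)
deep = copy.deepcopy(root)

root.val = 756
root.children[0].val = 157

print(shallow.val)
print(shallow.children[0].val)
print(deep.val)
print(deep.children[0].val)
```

Key concept: deep copy with custom objects.
Step by step:
`root = Node(6)` → root = Node(val=6, children=[])
`root.children = [Node(3), Node(6)]` → root = Node(val=6, children=[Node(val=3, children=[]), Node(val=6, children=[])])
`shallow = copy.copy(root)` → shallow = Node(val=6, children=[Node(val=3, children=[]), Node(val=6, children=[])])
`deep = copy.deepcopy(root)` → deep = Node(val=6, children=[Node(val=3, children=[]), Node(val=6, children=[])])
`root.val = 756` → root = Node(val=756, children=[Node(val=3, children=[]), Node(val=6, children=[])])
`root.children[0].val = 157` → root = Node(val=756, children=[Node(val=157, children=[]), Node(val=6, children=[])]); shallow = Node(val=6, children=[Node(val=157, children=[]), Node(val=6, children=[])])
`print(shallow.val)` → prints 6
`print(shallow.children[0].val)` → prints 157
`print(deep.val)` → prints 6
`print(deep.children[0].val)` → prints 3

Answer:
6
157
6
3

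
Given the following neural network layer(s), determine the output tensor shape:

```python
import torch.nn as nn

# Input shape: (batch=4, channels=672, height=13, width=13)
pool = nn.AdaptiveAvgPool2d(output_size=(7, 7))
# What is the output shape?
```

Input: (4, 672, 13, 13) -> Output: (4, 672, 7, 7)

Answer: (4, 672, 7, 7)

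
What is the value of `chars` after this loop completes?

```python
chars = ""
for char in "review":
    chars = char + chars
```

Reverse 'review'
`chars` takes the values: "" → "r" → "er" → "ver" → "iver" → "eiver" → "weiver"

Answer: "weiver"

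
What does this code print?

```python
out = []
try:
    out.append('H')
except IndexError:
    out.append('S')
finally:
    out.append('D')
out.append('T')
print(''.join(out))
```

Execution trace: 'H' (try body, no exception) → 'D' (finally) → 'T' (after the try/except). Output: HDT

Answer: HDT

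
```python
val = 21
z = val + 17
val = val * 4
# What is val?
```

Trace:
`val = 21` → val = 21
`z = val + 17` → z = 38
`val = val * 4` → val = 84
So val = 84

Answer: 84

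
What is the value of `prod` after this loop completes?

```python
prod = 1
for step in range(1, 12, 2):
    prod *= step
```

Product of 1, 3, 5, ... up to 11
`prod` takes the values: 1 → 3 → 15 → 105 → 945 → 10395

Answer: 10395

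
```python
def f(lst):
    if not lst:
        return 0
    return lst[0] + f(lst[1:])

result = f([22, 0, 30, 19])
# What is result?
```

22 + 0 + 30 + 19 + 0 = 71

Answer: 71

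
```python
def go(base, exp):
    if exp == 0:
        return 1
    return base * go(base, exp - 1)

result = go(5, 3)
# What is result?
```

go(5, 3) = 5 * 5 * 5 = 125

Answer: 125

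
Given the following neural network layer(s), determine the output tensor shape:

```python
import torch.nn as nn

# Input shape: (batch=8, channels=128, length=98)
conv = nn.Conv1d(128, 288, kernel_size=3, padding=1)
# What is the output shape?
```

Input: (8, 128, 98) -> Output: (8, 288, 98)

Answer: (8, 288, 98)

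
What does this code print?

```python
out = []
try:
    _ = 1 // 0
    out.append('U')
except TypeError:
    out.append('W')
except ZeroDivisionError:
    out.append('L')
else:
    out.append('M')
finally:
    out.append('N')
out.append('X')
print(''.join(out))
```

Execution trace: 'L' (except ZeroDivisionError) → 'N' (finally) → 'X' (after the try/except). Output: LNX

Answer: LNX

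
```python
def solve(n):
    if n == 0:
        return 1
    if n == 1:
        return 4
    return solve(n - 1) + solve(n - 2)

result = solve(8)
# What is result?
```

Build up from base cases: solve(0)=1, solve(1)=4, solve(2)=5, solve(3)=9, solve(4)=14, solve(5)=23, solve(6)=37, ..., solve(8)=97

Answer: 97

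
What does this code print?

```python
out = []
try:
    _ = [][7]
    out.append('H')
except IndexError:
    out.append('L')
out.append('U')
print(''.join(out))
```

Execution trace: 'L' (except IndexError) → 'U' (after the try/except). Output: LU

Answer: LU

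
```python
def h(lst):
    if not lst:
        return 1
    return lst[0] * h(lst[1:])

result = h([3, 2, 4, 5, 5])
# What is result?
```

Product over [3, 2, 4, 5, 5] = 3 * 2 * 4 * 5 * 5 = 600

Answer: 600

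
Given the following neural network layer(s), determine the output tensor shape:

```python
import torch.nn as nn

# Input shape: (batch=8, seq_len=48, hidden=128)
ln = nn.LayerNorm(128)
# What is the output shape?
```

Input: (8, 48, 128) -> Output: (8, 48, 128)

Answer: (8, 48, 128)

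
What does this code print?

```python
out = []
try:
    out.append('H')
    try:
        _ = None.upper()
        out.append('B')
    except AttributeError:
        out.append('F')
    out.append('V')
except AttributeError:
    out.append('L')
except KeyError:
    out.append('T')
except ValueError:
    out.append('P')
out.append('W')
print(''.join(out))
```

Execution trace: 'H' (try body) → 'F' (inner except AttributeError) → 'V' (try body, no exception) → 'W' (after the try/except). Output: HFVW

Answer: HFVW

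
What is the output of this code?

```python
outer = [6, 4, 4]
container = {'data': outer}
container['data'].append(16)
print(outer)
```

Key concept: dict holds reference to list.
Step by step:
`outer = [6, 4, 4]` → outer = [6, 4, 4]
`container = {'data': outer}` → container = {'data': [6, 4, 4]}
`container['data'].append(16)` → outer = [6, 4, 4, 16]; container = {'data': [6, 4, 4, 16]}
`print(outer)` → prints [6, 4, 4, 16]

Answer: [6, 4, 4, 16]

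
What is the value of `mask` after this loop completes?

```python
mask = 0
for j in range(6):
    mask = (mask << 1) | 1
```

Build 6 consecutive 1-bits: 0b111111
`mask` takes the values: 0 → 1 → 3 → 7 → 15 → 31 → 63

Answer: 63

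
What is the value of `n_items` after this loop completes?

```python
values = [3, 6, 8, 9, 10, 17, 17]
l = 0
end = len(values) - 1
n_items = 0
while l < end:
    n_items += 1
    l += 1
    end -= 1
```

Iterations until pointers meet (list length 7)
`n_items` takes the values: 0 → 1 → 2 → 3

Answer: 3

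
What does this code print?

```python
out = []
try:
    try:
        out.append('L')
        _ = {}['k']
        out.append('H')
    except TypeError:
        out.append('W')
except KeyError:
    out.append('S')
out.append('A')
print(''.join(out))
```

Execution trace: 'L' (try body) → 'S' (outer except KeyError) → 'A' (after the try/except). Output: LSA

Answer: LSA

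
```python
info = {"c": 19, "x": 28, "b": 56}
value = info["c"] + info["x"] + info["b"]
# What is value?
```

Trace:
`info = {"c": 19, "x": 28, "b": 56}` → info = {'c': 19, 'x': 28, 'b': 56}
`value = info["c"] + info["x"] + info["b"]` → value = 103
So value = 103

Answer: 103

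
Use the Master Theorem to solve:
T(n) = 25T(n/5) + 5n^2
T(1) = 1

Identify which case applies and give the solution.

a=25, b=5, f(n)=5n^2. log_5(25) = 2. Since c=2 = 2, Case 2 applies: T(n) = Θ(n^log_b(a) · log n) = O(n^2 log n).

Answer: O(n^2 log n) - Case 2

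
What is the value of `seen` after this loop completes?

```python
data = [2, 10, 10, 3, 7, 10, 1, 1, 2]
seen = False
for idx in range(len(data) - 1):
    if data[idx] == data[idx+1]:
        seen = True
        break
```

Check consecutive duplicates in [2, 10, 10, 3, 7, 10, 1, 1, 2]
`seen` takes the values: False → True

Answer: True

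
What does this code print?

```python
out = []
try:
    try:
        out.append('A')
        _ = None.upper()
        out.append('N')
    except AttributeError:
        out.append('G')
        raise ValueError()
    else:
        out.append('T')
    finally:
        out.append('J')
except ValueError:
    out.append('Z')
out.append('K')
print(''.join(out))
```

Execution trace: 'A' (inner try body) → 'G' (inner except AttributeError) → 'J' (inner finally) → 'Z' (outer except ValueError) → 'K' (after the try/except). Output: AGJZK

Answer: AGJZK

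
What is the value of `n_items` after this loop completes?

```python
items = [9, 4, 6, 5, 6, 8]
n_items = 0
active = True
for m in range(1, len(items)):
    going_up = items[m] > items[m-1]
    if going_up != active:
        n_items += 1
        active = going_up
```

Count direction changes in [9, 4, 6, 5, 6, 8]
`n_items` takes the values: 0 → 1 → 2 → 3 → 4

Answer: 4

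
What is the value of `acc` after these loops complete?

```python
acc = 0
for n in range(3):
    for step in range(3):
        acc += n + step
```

Sum of all n+step for n,step in 3x3
`acc` takes the values: 0 → 1 → 3 → 4 → 6 → 9 → 11 → 14 → 18

Answer: 18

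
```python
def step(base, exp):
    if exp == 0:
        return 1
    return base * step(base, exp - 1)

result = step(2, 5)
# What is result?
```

step(2, 5) = 2 * 2 * 2 * 2 * 2 = 32

Answer: 32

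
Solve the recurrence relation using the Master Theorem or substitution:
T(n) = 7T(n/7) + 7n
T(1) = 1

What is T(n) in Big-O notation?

By Master Theorem: a=7, b=7, f(n)=7n. Since log_7(7) = 1 and f(n) = Θ(n^1), Case 2 applies. T(n) = O(n log n).

Answer: O(n log n)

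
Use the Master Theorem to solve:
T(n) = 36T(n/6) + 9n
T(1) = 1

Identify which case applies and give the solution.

a=36, b=6, f(n)=9n. log_6(36) = 2. Since c=1 < 2, Case 1 applies: T(n) = Θ(n^log_b(a)) = O(n^2).

Answer: O(n^2) - Case 1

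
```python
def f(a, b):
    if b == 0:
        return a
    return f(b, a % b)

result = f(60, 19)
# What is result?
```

f(60, 19) -> f(19, 3) -> f(3, 1) -> f(1, 0) -> 1

Answer: 1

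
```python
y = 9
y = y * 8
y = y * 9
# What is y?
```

Trace:
`y = 9` → y = 9
`y = y * 8` → y = 72
`y = y * 9` → y = 648
So y = 648

Answer: 648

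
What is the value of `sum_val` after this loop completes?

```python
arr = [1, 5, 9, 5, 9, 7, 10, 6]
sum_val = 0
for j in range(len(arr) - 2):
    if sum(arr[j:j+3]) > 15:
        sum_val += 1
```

Count windows with sum > 15
`sum_val` takes the values: 0 → 1 → 2 → 3 → 4 → 5

Answer: 5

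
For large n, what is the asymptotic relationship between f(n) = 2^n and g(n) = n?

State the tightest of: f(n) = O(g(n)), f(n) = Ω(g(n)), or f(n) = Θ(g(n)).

2^n vs n: f(n) = Ω(g(n)) but not O(g(n)) — 2^n grows strictly faster than n.

Answer: f(n) = Ω(g(n)) but not O(g(n)) — 2^n grows strictly faster than n.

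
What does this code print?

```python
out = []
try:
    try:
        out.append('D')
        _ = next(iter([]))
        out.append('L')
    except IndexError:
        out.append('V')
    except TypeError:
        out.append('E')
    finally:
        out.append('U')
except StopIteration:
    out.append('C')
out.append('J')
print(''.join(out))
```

Execution trace: 'D' (inner try body) → 'U' (inner finally) → 'C' (outer except StopIteration) → 'J' (after the try/except). Output: DUCJ

Answer: DUCJ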